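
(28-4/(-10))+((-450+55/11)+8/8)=-2078/5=-415.60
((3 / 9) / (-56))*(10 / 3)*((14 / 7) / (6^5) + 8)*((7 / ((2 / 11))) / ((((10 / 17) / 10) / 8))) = -29083175 / 34992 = -831.14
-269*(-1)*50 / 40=1345 / 4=336.25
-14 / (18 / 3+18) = -7 / 12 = -0.58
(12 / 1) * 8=96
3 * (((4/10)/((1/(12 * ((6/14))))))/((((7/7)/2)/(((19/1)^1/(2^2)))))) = 2052/35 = 58.63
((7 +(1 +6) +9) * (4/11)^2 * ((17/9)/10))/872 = 391/593505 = 0.00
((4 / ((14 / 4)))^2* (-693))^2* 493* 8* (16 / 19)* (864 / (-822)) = -2860088488.75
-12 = -12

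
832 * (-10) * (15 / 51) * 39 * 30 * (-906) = 44096832000 / 17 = 2593931294.12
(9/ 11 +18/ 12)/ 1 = 51/ 22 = 2.32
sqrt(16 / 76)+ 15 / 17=2 * sqrt(19) / 19+ 15 / 17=1.34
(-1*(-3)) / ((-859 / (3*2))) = -18 / 859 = -0.02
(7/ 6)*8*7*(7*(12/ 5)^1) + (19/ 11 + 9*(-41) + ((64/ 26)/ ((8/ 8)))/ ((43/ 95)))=735.77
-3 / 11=-0.27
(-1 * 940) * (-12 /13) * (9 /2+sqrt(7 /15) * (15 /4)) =6127.42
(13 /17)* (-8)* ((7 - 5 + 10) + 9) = -2184 /17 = -128.47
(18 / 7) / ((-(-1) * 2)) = 1.29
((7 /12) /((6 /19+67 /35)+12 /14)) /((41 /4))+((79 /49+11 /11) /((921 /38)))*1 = 479442637 /3798643317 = 0.13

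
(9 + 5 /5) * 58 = 580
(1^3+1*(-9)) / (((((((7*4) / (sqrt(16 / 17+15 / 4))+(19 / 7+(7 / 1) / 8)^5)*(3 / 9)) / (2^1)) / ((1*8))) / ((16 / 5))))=-354129667956260398574862336 / 171599766374784793879437035+104356499800365427851264*sqrt(5423) / 171599766374784793879437035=-2.02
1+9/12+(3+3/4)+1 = 13/2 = 6.50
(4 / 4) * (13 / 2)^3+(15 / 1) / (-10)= 2185 / 8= 273.12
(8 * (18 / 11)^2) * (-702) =-1819584 / 121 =-15037.88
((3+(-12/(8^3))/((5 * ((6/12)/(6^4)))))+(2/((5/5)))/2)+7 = -23/20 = -1.15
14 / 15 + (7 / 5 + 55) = 172 / 3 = 57.33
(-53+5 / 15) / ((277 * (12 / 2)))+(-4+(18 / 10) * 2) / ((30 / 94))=-1.29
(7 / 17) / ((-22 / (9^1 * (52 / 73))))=-1638 / 13651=-0.12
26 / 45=0.58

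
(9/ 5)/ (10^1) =9/ 50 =0.18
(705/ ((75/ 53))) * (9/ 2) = 22419/ 10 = 2241.90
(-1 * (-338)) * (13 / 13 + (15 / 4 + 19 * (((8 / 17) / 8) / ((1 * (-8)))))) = 1558.28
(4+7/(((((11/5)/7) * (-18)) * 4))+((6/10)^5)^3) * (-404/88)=-9010638764565619/531738281250000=-16.95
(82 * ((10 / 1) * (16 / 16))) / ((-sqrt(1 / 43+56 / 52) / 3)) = -4 * sqrt(343785) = -2345.33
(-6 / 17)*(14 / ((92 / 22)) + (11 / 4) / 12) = -3949 / 3128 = -1.26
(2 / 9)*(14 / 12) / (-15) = -7 / 405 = -0.02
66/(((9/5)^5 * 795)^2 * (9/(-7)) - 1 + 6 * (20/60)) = -90234375/396672282620377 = -0.00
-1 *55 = -55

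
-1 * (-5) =5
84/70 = 6/5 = 1.20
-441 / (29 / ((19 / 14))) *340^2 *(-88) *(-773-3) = -4724614540800 / 29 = -162917742786.21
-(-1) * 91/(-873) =-0.10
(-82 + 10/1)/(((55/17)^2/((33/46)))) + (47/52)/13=-20802037/4275700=-4.87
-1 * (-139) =139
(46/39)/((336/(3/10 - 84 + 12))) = -5497/21840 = -0.25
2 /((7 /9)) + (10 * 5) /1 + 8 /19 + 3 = 7447 /133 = 55.99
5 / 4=1.25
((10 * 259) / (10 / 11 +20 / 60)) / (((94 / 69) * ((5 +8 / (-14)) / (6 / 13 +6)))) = 2232.66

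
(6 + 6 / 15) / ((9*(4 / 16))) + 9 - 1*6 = 263 / 45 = 5.84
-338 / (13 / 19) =-494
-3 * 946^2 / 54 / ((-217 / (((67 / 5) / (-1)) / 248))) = -14989843 / 1210860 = -12.38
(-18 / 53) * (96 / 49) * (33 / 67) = -0.33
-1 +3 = 2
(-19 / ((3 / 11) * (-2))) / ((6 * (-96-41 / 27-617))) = -627 / 77168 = -0.01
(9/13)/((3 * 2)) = 3/26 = 0.12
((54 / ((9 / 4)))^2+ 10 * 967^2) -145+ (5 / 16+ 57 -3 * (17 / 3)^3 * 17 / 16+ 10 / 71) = 23900640829 / 2556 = 9350798.45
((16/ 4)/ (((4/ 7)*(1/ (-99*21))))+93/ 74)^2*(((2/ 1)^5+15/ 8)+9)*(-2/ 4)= -397729318467663/ 87616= -4539459898.51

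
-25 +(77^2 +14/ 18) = 53143/ 9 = 5904.78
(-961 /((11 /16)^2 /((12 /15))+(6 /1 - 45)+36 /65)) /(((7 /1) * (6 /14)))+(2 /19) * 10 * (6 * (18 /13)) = 32126486000 /1867061391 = 17.21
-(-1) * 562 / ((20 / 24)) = 3372 / 5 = 674.40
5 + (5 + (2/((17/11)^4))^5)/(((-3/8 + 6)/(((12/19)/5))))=29608614693422376767145085109/5791529754472790844422281425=5.11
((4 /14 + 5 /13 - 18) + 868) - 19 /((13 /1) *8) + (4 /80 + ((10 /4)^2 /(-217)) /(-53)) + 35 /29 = 851.75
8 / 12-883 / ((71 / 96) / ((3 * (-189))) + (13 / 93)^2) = -138565035886 / 2861643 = -48421.50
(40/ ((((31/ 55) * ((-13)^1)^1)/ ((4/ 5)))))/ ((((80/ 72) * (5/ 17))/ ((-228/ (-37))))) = -6139584/ 74555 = -82.35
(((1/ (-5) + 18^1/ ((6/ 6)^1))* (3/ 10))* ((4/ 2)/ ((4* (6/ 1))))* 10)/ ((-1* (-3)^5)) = 89/ 4860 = 0.02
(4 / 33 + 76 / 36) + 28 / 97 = 24209 / 9603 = 2.52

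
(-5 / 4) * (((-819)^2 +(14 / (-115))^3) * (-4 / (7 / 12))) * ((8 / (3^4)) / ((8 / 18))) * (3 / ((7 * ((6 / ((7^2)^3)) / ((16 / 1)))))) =171786363377.93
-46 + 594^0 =-45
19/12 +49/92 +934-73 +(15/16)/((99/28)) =2621225/3036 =863.38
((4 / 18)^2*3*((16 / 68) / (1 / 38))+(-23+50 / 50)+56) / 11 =1474 / 459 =3.21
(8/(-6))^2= 16/9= 1.78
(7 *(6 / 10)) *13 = 273 / 5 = 54.60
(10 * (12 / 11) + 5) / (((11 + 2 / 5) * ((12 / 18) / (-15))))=-13125 / 418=-31.40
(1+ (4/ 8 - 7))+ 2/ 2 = -9/ 2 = -4.50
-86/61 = -1.41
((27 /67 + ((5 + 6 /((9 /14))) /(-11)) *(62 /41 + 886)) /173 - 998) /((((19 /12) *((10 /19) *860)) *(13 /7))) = -10026580487 /13282706450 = -0.75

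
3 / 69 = 1 / 23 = 0.04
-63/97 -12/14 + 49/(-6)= -39409/4074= -9.67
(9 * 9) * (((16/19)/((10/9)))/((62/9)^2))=1.29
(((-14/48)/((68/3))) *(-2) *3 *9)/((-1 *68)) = -189/18496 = -0.01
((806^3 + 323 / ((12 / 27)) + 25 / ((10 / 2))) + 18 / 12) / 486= 2094429397 / 1944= 1077381.38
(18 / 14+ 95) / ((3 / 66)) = 14828 / 7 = 2118.29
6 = 6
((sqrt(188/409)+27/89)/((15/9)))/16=81/7120+3 * sqrt(19223)/16360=0.04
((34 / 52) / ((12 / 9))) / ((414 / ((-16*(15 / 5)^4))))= -459 / 299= -1.54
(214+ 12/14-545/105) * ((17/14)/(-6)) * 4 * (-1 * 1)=10693/63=169.73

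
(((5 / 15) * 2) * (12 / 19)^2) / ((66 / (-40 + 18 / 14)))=-4336 / 27797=-0.16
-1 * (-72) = 72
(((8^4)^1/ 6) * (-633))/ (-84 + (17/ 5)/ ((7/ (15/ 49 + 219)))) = -370549760/ 19311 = -19188.53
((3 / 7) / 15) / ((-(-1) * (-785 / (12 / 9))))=-4 / 82425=-0.00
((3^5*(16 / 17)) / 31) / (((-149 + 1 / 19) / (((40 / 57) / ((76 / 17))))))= -1296 / 166687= -0.01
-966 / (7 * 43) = -138 / 43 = -3.21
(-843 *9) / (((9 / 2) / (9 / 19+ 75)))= -2417724 / 19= -127248.63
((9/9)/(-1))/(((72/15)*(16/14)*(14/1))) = -5/384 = -0.01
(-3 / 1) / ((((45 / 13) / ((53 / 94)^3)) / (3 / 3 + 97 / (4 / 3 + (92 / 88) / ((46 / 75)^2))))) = -237649824191 / 62221539192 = -3.82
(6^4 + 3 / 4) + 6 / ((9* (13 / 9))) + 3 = 67611 / 52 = 1300.21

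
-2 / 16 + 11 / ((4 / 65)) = 1429 / 8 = 178.62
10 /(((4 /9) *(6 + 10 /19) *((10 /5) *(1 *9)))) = 95 /496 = 0.19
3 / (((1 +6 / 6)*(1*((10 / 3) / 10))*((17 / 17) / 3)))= 13.50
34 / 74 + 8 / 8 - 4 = -94 / 37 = -2.54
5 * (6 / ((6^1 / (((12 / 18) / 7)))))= 10 / 21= 0.48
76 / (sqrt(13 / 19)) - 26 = 65.88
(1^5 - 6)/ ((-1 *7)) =5/ 7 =0.71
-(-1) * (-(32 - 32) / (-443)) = 0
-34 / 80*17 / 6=-289 / 240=-1.20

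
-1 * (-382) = 382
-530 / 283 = -1.87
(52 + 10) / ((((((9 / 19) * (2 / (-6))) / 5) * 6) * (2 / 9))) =-1472.50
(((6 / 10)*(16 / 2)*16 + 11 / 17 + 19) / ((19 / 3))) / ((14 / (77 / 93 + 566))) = 616.57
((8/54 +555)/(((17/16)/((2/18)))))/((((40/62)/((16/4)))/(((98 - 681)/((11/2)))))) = -788061664/20655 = -38153.55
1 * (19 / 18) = 19 / 18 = 1.06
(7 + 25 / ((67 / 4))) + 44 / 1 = 3517 / 67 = 52.49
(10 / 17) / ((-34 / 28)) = -140 / 289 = -0.48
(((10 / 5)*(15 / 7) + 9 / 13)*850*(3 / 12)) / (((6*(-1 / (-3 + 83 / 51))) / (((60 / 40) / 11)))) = 33.00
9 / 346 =0.03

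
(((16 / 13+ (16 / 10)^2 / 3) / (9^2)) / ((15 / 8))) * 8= 130048 / 1184625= 0.11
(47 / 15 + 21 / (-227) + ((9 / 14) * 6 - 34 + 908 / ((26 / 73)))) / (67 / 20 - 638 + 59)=-3126167476 / 713472123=-4.38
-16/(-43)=16/43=0.37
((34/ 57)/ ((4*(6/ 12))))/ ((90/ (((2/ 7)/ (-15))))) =-17/ 269325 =-0.00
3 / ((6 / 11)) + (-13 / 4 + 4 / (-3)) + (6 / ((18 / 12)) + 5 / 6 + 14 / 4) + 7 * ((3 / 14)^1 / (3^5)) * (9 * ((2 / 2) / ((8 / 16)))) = 337 / 36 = 9.36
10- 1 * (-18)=28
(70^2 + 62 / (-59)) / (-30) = -163.30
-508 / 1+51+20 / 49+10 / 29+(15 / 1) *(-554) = -12456837 / 1421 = -8766.25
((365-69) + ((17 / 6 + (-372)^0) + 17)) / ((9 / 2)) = 1901 / 27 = 70.41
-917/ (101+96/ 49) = -8.91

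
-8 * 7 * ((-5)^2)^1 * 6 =-8400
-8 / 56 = -0.14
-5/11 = -0.45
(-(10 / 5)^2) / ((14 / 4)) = -8 / 7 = -1.14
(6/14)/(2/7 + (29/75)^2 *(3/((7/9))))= 1875/3773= 0.50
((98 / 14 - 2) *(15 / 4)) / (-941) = -75 / 3764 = -0.02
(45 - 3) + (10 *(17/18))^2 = 10627/81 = 131.20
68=68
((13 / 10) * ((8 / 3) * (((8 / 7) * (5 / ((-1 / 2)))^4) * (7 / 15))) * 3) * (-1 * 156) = -8652800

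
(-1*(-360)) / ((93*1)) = 120 / 31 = 3.87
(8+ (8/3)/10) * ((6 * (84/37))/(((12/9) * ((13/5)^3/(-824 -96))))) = -359352000/81289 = -4420.67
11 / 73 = 0.15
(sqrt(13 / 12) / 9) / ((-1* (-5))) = sqrt(39) / 270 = 0.02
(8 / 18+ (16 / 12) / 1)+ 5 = 61 / 9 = 6.78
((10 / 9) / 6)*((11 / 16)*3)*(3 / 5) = 11 / 48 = 0.23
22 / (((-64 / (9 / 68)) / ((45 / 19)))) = -4455 / 41344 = -0.11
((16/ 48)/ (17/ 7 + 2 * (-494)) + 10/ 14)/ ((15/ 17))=1758412/ 2173185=0.81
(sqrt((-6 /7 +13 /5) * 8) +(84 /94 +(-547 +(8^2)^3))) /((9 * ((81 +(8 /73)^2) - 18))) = 10658 * sqrt(4270) /105774165 +753110267 /1632639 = 461.29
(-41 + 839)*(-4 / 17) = -3192 / 17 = -187.76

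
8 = 8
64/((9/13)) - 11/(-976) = 812131/8784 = 92.46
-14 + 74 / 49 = -612 / 49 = -12.49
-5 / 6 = -0.83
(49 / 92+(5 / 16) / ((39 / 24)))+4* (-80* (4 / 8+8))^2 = 2212122467 / 1196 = 1849600.72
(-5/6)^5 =-0.40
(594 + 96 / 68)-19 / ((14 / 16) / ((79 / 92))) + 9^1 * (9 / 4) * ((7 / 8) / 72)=404296079 / 700672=577.01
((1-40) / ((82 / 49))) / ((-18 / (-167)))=-106379 / 492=-216.22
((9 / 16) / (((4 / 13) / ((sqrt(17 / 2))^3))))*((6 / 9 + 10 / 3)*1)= 1989*sqrt(34) / 64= 181.22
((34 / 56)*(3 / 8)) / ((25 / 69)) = 3519 / 5600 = 0.63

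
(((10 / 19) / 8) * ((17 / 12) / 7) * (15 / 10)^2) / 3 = 85 / 8512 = 0.01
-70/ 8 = -35/ 4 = -8.75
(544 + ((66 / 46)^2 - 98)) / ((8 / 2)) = 112.01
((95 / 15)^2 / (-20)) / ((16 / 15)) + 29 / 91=-27283 / 17472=-1.56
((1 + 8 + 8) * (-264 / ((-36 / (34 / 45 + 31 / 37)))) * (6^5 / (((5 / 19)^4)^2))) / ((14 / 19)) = 6586515418951027296 / 72265625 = 91143132283.86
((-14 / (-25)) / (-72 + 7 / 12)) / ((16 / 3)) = -63 / 42850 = -0.00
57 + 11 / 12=695 / 12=57.92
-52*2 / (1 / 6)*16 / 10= -4992 / 5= -998.40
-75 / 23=-3.26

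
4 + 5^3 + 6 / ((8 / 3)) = 525 / 4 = 131.25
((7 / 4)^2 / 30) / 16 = 49 / 7680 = 0.01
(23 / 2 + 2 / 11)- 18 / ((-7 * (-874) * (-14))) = 2751620 / 235543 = 11.68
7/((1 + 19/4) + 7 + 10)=4/13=0.31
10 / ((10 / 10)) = 10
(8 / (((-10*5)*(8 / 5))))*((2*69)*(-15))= 207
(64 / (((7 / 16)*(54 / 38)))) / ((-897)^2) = 19456 / 152071101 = 0.00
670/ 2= 335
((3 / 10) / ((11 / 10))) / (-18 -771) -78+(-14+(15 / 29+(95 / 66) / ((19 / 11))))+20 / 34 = -770701051 / 8557494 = -90.06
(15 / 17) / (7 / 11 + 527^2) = 55 / 17311814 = 0.00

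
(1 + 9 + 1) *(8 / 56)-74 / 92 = 0.77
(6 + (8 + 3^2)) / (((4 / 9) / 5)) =1035 / 4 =258.75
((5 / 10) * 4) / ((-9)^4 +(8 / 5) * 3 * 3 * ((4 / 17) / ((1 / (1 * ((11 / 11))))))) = 170 / 557973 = 0.00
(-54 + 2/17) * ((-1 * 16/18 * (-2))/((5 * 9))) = -14656/6885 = -2.13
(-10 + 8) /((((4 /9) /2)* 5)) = -9 /5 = -1.80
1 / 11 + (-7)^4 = 26412 / 11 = 2401.09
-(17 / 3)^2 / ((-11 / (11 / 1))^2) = -289 / 9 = -32.11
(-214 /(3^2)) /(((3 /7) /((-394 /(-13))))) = -590212 /351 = -1681.52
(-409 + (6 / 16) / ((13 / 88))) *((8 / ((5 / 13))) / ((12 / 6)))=-21136 / 5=-4227.20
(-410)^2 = 168100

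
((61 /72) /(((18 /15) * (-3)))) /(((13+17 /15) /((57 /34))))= -28975 /1037952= -0.03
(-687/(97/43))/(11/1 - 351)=29541/32980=0.90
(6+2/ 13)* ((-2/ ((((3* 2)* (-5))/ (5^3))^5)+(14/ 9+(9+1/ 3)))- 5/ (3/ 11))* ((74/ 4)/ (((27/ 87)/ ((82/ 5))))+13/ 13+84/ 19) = 629515373374/ 41553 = 15149697.34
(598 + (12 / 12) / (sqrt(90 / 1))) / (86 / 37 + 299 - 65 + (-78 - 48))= 37 *sqrt(10) / 122460 + 851 / 157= 5.42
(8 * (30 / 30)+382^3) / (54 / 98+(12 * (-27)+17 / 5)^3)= -85356432000 / 50458768687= -1.69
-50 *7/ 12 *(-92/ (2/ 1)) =4025/ 3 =1341.67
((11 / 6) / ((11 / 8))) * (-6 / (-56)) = 1 / 7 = 0.14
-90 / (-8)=45 / 4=11.25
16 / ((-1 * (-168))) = 2 / 21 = 0.10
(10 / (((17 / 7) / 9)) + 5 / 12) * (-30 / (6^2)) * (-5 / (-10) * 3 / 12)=-38225 / 9792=-3.90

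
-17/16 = -1.06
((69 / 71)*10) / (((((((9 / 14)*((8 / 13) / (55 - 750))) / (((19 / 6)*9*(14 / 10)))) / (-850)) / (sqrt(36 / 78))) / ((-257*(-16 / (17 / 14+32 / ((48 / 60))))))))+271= 271+182054910562000*sqrt(78) / 40967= 39247820092.42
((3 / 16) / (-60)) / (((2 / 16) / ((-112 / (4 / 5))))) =7 / 2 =3.50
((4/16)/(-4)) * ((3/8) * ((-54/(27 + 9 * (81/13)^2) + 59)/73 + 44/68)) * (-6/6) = 0.03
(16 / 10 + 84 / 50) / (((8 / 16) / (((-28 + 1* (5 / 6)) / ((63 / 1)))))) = -13366 / 4725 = -2.83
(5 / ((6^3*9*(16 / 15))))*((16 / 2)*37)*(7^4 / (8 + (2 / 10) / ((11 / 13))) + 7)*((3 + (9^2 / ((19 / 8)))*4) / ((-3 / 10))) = -276123040375 / 2788668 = -99016.10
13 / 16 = 0.81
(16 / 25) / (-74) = -8 / 925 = -0.01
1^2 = 1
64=64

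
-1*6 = -6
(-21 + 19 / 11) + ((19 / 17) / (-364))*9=-1313737 / 68068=-19.30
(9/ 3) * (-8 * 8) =-192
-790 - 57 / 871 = -688147 / 871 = -790.07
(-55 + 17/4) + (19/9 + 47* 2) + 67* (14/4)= 10075/36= 279.86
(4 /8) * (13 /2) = 3.25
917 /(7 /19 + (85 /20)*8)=17423 /653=26.68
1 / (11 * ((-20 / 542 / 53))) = -14363 / 110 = -130.57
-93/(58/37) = -59.33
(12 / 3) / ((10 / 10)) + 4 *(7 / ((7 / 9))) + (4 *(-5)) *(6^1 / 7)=160 / 7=22.86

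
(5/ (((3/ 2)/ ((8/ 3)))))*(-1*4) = -320/ 9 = -35.56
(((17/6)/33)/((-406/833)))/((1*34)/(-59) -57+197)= -119357/94467384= -0.00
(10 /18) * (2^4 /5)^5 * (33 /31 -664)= -123580.13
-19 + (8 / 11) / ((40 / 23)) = -1022 / 55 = -18.58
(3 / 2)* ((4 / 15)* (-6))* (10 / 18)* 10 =-40 / 3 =-13.33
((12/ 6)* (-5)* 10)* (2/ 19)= -200/ 19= -10.53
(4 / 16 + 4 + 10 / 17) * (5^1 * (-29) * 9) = -6313.90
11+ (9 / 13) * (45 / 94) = 13847 / 1222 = 11.33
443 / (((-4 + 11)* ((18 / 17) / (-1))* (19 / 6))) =-18.87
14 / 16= 0.88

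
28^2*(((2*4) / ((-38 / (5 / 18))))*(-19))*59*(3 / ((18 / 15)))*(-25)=-28910000 / 9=-3212222.22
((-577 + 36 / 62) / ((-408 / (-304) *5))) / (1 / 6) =-515.39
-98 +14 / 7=-96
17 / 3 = 5.67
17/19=0.89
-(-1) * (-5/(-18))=5/18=0.28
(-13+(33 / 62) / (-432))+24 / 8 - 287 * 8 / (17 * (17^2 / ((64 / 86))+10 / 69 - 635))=-780952895155 / 82611221472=-9.45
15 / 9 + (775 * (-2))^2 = 2402501.67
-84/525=-4/25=-0.16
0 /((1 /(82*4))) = 0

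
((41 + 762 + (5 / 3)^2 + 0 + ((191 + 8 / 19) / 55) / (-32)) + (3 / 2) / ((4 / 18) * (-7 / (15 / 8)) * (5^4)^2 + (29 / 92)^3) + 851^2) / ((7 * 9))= 135154212880923002857249 / 11744327018551548960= 11508.04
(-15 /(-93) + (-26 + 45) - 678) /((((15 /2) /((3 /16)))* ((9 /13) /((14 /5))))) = -154882 /2325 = -66.62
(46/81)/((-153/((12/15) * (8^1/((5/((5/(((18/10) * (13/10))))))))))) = -14720/1449981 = -0.01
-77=-77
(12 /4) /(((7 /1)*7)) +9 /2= 447 /98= 4.56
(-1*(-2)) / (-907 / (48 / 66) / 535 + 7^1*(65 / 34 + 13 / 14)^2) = 17316880 / 468780849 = 0.04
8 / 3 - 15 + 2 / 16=-293 / 24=-12.21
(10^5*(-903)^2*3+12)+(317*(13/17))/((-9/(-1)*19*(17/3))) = 244622700012.25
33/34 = 0.97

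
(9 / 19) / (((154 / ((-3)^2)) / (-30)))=-1215 / 1463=-0.83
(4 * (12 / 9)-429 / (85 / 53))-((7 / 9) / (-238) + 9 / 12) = -804497 / 3060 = -262.91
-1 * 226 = -226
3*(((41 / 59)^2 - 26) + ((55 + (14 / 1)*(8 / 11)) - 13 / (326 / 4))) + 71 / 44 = 2999115533 / 24965732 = 120.13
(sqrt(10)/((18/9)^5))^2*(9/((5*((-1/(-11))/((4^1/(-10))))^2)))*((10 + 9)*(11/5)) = 227601/16000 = 14.23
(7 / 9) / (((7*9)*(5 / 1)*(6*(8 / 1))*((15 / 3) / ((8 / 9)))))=1 / 109350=0.00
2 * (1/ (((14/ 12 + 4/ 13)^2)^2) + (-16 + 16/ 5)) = -4403425888/ 174900625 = -25.18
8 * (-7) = -56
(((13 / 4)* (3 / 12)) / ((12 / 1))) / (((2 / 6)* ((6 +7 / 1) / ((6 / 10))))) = 0.01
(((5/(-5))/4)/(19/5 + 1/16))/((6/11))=-110/927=-0.12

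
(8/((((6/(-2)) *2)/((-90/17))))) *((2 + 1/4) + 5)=51.18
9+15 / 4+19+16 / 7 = 953 / 28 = 34.04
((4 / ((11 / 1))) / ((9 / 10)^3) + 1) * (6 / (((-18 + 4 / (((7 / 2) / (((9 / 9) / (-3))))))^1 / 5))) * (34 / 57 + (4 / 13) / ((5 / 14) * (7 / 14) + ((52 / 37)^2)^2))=-14946942475333750 / 9093700091823633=-1.64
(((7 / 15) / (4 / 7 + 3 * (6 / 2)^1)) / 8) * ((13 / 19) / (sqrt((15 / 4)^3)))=637 * sqrt(15) / 4296375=0.00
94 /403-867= -349307 /403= -866.77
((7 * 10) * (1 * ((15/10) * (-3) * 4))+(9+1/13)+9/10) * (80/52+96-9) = -110675.12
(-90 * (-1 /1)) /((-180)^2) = 1 /360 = 0.00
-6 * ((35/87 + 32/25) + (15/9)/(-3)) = -14704/2175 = -6.76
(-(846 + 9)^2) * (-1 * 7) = 5117175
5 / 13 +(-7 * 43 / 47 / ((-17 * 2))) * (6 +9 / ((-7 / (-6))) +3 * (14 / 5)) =236308 / 51935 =4.55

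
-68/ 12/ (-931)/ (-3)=-0.00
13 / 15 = 0.87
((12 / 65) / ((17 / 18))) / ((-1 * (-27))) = 8 / 1105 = 0.01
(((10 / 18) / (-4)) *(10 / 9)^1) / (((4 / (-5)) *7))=125 / 4536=0.03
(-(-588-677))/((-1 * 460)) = -11/4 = -2.75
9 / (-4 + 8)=9 / 4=2.25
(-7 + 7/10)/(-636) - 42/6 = -14819/2120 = -6.99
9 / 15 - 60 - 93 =-762 / 5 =-152.40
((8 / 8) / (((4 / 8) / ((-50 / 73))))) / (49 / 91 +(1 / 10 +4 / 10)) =-2600 / 1971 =-1.32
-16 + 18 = 2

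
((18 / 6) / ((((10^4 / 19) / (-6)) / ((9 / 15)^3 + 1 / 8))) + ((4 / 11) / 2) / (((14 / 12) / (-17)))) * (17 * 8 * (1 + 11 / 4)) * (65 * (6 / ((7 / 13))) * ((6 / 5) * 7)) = -79470709678737 / 9625000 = -8256697.11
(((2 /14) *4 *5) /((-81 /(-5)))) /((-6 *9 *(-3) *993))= 50 /45605511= 0.00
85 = 85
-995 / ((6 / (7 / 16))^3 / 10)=-1706425 / 442368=-3.86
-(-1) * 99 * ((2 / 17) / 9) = 22 / 17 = 1.29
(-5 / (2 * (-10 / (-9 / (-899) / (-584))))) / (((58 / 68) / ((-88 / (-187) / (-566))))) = 9 / 2154403156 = 0.00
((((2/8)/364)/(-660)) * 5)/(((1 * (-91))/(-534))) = -89/2914912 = -0.00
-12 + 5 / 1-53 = -60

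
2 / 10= 1 / 5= 0.20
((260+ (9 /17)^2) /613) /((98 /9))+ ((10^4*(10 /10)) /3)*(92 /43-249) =-822868.18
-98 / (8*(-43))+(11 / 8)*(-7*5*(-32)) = 264929 / 172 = 1540.28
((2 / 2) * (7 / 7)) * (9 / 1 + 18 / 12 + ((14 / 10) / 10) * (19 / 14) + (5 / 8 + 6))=3463 / 200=17.32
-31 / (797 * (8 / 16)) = -62 / 797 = -0.08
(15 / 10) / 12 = 1 / 8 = 0.12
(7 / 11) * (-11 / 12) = -7 / 12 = -0.58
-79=-79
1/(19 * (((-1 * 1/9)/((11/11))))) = -9/19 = -0.47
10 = 10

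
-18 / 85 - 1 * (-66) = 5592 / 85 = 65.79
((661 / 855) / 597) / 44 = 661 / 22459140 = 0.00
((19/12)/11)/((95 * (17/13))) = 13/11220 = 0.00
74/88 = 37/44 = 0.84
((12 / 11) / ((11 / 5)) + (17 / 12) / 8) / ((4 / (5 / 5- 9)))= -7817 / 5808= -1.35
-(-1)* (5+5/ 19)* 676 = 67600/ 19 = 3557.89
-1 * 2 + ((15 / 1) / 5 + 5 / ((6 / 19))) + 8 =24.83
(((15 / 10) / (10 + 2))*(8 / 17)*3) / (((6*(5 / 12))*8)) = 3 / 340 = 0.01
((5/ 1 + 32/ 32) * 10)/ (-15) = -4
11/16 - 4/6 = 1/48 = 0.02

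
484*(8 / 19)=3872 / 19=203.79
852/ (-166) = -426/ 83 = -5.13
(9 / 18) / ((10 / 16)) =4 / 5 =0.80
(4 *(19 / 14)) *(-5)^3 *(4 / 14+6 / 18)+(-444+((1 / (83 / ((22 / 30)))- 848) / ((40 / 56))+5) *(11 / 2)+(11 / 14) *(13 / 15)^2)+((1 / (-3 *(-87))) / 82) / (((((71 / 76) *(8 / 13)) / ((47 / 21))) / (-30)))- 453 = -201326029758698 / 25749905475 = -7818.52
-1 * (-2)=2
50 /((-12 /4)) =-50 /3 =-16.67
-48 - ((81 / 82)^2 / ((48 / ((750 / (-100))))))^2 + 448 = 18517831121575 / 46297268224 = 399.98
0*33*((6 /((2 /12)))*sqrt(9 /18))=0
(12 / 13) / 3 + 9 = 121 / 13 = 9.31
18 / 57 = 6 / 19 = 0.32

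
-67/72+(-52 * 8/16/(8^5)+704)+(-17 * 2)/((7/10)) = 675566797/1032192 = 654.50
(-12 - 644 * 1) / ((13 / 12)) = -605.54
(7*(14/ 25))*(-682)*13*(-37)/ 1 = 32148116/ 25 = 1285924.64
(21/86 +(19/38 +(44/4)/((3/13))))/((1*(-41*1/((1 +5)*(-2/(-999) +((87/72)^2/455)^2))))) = -6387405730453/448045166499840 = -0.01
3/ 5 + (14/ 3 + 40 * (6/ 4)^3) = 2104/ 15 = 140.27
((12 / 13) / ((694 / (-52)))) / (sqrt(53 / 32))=-96* sqrt(106) / 18391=-0.05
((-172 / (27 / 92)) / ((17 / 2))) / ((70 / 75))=-79120 / 1071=-73.87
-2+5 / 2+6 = 13 / 2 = 6.50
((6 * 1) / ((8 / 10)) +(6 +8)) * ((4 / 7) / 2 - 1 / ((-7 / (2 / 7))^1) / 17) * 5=25800 / 833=30.97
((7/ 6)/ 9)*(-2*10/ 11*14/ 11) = -980/ 3267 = -0.30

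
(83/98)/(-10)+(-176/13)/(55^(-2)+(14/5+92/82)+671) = -0.10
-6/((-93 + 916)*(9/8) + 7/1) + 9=67119/7463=8.99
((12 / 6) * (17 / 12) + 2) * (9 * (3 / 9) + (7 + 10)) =290 / 3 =96.67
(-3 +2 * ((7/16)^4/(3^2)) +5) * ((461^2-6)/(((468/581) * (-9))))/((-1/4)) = 73122740303375/310542336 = 235467.86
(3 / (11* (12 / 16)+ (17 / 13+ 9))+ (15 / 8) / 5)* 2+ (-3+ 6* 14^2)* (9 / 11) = 40795593 / 42460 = 960.80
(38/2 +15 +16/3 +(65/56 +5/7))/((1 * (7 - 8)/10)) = -4945/12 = -412.08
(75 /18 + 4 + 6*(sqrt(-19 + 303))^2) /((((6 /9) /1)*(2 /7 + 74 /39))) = 2804529 /2384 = 1176.40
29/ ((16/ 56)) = 203/ 2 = 101.50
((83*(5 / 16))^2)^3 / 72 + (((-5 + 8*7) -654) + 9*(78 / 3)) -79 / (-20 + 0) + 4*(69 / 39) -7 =332020159976448641 / 78517370880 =4228620.45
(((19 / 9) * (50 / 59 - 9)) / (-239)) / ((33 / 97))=886483 / 4187997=0.21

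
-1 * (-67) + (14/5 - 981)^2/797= 25256856/19925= 1267.60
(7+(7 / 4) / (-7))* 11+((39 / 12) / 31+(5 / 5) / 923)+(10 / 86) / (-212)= 19394566271 / 260836108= 74.36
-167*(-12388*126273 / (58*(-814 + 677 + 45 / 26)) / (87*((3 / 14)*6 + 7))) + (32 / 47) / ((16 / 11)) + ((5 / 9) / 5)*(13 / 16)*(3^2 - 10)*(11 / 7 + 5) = -93852939544465589 / 2031864564744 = -46190.55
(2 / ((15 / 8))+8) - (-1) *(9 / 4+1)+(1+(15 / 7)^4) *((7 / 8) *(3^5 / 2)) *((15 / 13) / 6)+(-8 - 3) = 484608469 / 1070160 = 452.84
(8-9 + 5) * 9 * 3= 108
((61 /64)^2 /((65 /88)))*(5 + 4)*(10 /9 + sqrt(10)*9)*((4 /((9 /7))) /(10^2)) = 286517 /748800 + 2578653*sqrt(10) /832000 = 10.18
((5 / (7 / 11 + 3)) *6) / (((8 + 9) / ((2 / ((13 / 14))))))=1.05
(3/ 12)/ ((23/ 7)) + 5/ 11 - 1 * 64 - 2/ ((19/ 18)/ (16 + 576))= -1185.15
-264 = -264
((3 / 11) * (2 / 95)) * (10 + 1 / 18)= 181 / 3135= 0.06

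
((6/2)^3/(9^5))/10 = 1/21870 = 0.00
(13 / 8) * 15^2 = 2925 / 8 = 365.62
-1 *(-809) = 809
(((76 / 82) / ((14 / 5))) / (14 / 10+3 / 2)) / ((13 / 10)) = 9500 / 108199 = 0.09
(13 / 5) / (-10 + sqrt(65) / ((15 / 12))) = -65 / 146- 13 * sqrt(65) / 365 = -0.73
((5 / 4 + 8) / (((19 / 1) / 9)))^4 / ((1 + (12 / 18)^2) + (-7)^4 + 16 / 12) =110667332889 / 721757315584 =0.15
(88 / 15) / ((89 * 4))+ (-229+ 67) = -216248 / 1335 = -161.98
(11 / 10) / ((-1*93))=-11 / 930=-0.01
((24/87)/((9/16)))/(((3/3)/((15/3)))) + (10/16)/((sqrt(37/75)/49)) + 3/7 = 46.48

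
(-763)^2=582169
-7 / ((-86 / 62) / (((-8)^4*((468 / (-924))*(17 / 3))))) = -28061696 / 473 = -59327.05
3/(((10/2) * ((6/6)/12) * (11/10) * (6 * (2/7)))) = 42/11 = 3.82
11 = 11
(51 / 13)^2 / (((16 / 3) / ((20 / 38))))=39015 / 25688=1.52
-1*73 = -73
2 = 2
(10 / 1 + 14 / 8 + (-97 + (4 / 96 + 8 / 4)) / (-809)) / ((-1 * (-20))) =0.59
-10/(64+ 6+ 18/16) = -80/569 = -0.14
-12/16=-3/4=-0.75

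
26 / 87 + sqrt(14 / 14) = 113 / 87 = 1.30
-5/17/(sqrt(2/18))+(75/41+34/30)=21749/10455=2.08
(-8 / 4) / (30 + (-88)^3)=0.00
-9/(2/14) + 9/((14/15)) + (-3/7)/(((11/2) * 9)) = -24655/462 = -53.37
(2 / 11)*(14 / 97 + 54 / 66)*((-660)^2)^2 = 3221000640000 / 97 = 33206192164.95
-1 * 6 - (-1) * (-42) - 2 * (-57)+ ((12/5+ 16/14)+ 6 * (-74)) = -13106/35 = -374.46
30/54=5/9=0.56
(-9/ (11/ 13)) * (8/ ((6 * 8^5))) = -39/ 90112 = -0.00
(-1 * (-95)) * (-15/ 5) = -285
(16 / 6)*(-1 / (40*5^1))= -1 / 75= -0.01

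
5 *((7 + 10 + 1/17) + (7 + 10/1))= 2895/17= 170.29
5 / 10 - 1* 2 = -1.50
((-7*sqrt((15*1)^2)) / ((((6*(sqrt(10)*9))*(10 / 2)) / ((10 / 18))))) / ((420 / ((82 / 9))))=-41*sqrt(10) / 87480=-0.00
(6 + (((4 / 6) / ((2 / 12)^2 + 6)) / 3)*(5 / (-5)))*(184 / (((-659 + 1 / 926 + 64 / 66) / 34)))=-247375077312 / 4363448369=-56.69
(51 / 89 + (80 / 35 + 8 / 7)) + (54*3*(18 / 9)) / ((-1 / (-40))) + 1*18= 8087787 / 623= 12982.00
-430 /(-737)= 0.58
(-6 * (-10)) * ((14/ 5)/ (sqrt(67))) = 168 * sqrt(67)/ 67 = 20.52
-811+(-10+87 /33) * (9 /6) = -18085 /22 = -822.05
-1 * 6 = -6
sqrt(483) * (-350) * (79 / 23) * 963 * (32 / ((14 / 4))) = -243446400 * sqrt(483) / 23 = -232621089.84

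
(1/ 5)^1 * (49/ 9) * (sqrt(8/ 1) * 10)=196 * sqrt(2)/ 9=30.80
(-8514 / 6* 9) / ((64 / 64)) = -12771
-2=-2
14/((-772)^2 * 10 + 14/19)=133/56618487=0.00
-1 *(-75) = 75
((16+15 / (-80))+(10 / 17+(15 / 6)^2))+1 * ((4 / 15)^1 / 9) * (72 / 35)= 3243229 / 142800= 22.71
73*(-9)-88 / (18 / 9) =-701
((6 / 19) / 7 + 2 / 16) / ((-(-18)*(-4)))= -181 / 76608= -0.00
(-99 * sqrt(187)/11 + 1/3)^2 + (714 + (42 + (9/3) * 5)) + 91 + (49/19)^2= 52035211/3249-6 * sqrt(187)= 15933.71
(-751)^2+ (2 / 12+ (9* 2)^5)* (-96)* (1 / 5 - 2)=1635406901 / 5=327081380.20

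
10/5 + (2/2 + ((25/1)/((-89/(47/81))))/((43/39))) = 294712/103329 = 2.85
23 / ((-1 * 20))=-23 / 20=-1.15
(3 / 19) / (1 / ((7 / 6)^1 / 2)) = 7 / 76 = 0.09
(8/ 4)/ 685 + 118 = 80832/ 685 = 118.00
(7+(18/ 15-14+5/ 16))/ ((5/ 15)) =-1317/ 80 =-16.46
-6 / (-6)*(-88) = -88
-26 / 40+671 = 13407 / 20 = 670.35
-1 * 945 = -945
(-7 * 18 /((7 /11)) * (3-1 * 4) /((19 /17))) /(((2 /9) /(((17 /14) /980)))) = 257499 /260680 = 0.99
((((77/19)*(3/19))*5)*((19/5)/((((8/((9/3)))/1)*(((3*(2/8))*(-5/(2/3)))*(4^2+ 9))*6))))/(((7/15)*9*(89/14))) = -0.00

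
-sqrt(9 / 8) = -3 * sqrt(2) / 4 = -1.06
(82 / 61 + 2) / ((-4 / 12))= -10.03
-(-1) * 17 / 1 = 17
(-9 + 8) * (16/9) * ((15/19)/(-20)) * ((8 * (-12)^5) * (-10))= 26542080/19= 1396951.58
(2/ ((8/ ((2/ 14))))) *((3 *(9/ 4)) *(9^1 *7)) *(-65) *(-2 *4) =15795/ 2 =7897.50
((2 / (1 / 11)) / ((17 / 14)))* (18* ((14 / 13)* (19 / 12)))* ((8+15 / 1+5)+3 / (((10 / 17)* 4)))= 35976633 / 2210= 16279.02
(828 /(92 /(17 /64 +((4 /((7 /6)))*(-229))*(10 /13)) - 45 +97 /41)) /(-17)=432454839 /379897589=1.14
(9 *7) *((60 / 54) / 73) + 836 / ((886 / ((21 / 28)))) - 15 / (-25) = 732989 / 323390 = 2.27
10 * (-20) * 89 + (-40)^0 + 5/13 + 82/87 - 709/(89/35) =-1819561717/100659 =-18076.49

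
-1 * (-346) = 346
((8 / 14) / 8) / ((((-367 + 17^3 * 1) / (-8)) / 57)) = -0.01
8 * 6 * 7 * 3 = 1008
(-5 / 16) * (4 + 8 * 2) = -25 / 4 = -6.25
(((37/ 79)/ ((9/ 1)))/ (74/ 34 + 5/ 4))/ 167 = 2516/ 27665721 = 0.00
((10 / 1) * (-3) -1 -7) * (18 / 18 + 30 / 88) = -1121 / 22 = -50.95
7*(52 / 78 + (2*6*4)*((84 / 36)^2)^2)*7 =1883266 / 27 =69750.59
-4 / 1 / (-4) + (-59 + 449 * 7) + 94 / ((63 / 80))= 201875 / 63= 3204.37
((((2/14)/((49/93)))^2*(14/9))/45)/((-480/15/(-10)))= 961/1210104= 0.00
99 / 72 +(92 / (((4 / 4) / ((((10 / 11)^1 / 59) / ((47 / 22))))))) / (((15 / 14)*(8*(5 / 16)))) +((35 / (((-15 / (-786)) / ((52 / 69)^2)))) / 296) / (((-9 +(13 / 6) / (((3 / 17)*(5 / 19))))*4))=36333926878169 / 22072934805720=1.65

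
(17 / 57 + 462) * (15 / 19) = 131755 / 361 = 364.97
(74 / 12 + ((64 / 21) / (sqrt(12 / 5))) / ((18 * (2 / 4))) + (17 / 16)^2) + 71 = 32 * sqrt(15) / 567 + 60131 / 768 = 78.51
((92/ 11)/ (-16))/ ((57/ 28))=-161/ 627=-0.26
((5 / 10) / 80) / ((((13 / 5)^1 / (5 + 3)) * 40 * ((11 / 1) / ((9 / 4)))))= 9 / 91520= 0.00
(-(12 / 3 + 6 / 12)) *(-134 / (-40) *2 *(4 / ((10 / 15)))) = -1809 / 10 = -180.90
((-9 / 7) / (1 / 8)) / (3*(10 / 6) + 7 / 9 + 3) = -648 / 553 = -1.17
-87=-87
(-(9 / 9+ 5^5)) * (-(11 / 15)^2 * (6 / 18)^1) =126082 / 225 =560.36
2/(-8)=-1/4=-0.25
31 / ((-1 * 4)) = -7.75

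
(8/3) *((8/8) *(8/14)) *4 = 128/21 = 6.10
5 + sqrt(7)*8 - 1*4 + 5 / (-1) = -4 + 8*sqrt(7) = 17.17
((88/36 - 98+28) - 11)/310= -707/2790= -0.25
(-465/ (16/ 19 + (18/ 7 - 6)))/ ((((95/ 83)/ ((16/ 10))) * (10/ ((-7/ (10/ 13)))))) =-228.70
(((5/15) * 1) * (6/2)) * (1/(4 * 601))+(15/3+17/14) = 104581/16828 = 6.21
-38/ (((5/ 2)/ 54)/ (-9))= 36936/ 5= 7387.20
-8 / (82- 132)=4 / 25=0.16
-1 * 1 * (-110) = 110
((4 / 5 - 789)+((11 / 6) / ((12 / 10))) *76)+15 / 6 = -60263 / 90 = -669.59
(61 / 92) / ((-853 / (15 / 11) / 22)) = -915 / 39238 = -0.02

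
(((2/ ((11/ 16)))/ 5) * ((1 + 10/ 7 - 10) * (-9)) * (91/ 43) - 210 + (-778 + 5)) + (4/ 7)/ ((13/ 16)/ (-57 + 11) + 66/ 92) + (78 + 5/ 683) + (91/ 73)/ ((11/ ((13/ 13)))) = -69728141577399/ 85017821735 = -820.16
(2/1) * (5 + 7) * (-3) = -72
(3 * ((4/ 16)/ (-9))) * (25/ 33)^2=-625/ 13068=-0.05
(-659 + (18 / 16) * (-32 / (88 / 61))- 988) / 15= -12261 / 110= -111.46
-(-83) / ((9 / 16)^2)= 262.32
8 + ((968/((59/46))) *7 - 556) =279364/59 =4734.98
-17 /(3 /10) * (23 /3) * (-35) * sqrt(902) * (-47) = -6431950 * sqrt(902) /9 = -21463642.15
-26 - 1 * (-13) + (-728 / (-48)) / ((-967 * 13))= -75433 / 5802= -13.00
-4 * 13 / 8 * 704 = -4576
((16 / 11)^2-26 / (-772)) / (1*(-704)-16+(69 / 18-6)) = -301167 / 101188549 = -0.00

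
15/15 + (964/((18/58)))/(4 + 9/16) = 447953/657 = 681.82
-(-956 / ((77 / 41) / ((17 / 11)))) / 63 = 666332 / 53361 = 12.49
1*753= 753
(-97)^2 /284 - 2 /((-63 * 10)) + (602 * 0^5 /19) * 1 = 2964119 /89460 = 33.13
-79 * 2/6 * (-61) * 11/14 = 53009/42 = 1262.12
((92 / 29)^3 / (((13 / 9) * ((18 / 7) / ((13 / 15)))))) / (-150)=-1362704 / 27437625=-0.05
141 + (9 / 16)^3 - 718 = -2362663 / 4096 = -576.82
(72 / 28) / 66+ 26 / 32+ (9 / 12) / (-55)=0.84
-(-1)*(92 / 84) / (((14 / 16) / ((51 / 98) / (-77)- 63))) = -78.87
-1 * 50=-50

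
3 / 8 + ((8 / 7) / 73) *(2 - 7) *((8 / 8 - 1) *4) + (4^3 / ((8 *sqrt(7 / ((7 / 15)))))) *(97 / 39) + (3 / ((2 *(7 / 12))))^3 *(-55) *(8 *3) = -61584891 / 2744 + 776 *sqrt(15) / 585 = -22438.34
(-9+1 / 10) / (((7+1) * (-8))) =89 / 640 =0.14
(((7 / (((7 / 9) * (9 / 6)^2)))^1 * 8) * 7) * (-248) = -55552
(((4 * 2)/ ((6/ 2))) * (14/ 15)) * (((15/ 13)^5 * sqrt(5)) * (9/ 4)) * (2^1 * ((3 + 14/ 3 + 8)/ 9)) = 14805000 * sqrt(5)/ 371293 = 89.16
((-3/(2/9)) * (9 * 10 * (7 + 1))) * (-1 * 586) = 5695920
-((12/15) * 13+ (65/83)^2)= -379353/34445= -11.01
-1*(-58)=58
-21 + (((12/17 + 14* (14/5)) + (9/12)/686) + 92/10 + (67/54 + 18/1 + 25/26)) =3954945361/81867240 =48.31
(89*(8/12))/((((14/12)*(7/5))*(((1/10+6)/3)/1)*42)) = 8900/20923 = 0.43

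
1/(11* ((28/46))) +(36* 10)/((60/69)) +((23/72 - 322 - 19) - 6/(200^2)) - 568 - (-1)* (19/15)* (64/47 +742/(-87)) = -3171259851059/6297060000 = -503.61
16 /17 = 0.94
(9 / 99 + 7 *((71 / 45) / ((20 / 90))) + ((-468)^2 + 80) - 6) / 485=24106257 / 53350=451.85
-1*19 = -19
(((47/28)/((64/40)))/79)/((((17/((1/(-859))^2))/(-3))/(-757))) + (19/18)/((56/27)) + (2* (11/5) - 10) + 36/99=-57716289013611/12208801934560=-4.73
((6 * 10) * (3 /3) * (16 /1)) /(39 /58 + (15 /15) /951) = 52951680 /37147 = 1425.46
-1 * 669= -669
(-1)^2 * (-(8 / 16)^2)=-1 / 4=-0.25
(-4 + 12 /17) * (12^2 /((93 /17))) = -2688 /31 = -86.71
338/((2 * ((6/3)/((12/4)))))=507/2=253.50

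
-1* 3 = -3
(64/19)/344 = 8/817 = 0.01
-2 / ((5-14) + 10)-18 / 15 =-16 / 5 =-3.20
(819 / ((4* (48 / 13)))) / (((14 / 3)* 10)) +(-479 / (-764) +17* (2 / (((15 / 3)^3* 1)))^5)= 2708685329333799 / 1492187500000000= 1.82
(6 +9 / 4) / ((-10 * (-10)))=33 / 400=0.08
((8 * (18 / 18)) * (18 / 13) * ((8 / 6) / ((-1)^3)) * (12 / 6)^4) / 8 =-384 / 13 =-29.54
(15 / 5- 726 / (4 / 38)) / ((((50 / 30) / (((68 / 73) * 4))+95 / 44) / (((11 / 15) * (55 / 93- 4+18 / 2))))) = -10845.58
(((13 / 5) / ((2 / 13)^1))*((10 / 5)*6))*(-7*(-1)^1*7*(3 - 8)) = -49686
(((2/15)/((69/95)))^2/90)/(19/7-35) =-2527/217887165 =-0.00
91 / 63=13 / 9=1.44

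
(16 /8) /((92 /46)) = 1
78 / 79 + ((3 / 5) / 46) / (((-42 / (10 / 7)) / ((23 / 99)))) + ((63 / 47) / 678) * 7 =2037523105 / 2035329219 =1.00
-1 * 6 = -6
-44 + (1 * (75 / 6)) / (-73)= -6449 / 146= -44.17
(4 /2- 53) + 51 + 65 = 65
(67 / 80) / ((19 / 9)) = 603 / 1520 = 0.40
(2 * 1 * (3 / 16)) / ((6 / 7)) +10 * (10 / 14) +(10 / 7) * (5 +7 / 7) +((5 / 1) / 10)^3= 1823 / 112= 16.28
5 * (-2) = -10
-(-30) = 30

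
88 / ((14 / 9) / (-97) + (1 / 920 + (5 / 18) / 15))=212034240 / 8599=24658.01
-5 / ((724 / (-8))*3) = 10 / 543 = 0.02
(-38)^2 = 1444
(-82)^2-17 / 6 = 40327 / 6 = 6721.17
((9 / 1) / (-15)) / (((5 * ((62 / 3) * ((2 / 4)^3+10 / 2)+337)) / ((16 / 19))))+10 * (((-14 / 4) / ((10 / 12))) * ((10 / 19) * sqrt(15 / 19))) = -420 * sqrt(285) / 361-576 / 2524625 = -19.64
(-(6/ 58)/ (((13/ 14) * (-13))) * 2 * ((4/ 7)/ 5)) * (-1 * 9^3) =-34992/ 24505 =-1.43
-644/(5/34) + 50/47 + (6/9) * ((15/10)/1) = -1028627/235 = -4377.14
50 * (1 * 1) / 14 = 25 / 7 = 3.57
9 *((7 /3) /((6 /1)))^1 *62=217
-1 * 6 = -6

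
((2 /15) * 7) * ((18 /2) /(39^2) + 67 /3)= 158564 /7605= 20.85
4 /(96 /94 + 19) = 188 /941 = 0.20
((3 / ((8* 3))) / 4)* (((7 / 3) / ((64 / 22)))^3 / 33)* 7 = 290521 / 84934656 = 0.00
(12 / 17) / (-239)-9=-36579 / 4063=-9.00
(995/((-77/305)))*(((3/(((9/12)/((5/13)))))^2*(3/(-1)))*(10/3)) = 1213900000/13013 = 93283.64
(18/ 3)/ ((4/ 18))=27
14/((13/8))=112/13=8.62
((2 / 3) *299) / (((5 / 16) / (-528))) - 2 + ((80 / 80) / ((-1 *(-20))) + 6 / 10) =-6735899 / 20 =-336794.95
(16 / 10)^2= 64 / 25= 2.56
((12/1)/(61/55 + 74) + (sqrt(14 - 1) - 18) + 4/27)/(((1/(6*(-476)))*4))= 341068/27 - 714*sqrt(13)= 10057.78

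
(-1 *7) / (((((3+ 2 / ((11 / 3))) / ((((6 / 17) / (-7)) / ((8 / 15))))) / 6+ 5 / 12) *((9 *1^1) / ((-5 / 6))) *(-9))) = 3850 / 311877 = 0.01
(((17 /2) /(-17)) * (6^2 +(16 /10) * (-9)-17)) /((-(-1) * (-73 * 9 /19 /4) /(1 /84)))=437 /137970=0.00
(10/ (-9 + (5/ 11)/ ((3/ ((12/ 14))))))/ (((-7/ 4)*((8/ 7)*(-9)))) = -385/ 6147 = -0.06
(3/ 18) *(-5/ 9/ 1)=-0.09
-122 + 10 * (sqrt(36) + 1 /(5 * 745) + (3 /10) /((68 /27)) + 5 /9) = -25190951 /455940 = -55.25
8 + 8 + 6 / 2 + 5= 24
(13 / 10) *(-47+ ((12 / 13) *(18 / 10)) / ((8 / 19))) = -5597 / 100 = -55.97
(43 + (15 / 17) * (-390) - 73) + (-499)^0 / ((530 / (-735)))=-676659 / 1802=-375.50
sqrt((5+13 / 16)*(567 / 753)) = 9*sqrt(54467) / 1004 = 2.09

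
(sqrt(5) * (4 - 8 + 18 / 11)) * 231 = -1220.89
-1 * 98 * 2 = -196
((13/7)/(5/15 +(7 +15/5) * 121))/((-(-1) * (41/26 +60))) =1014/40692617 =0.00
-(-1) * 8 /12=2 /3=0.67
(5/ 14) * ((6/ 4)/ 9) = 5/ 84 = 0.06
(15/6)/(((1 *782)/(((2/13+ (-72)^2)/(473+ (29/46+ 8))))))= 33697/979251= 0.03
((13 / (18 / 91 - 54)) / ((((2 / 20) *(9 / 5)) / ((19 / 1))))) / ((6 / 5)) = -2809625 / 132192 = -21.25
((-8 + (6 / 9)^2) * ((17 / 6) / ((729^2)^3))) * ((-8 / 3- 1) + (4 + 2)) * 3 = -4046 / 4052555153018976267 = -0.00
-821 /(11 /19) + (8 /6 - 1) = -46786 /33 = -1417.76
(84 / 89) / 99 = 28 / 2937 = 0.01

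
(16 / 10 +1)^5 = 371293 / 3125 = 118.81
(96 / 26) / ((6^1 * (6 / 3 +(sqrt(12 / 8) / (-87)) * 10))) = 580 * sqrt(6) / 65273 +20184 / 65273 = 0.33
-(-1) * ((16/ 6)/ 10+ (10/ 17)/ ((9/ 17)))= 62/ 45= 1.38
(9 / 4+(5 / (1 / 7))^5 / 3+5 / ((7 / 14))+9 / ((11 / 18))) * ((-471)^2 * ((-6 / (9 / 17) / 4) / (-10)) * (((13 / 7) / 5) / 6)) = 12588823538707169 / 184800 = 68121339495.17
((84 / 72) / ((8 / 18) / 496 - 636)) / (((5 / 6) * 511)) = -1116 / 259067875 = -0.00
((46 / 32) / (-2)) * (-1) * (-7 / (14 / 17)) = -391 / 64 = -6.11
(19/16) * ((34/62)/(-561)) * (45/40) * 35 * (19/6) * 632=-998165/10912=-91.47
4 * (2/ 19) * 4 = 32/ 19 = 1.68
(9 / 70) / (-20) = -9 / 1400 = -0.01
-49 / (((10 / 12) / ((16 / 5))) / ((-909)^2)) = -3886825824 / 25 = -155473032.96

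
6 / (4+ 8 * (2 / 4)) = 3 / 4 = 0.75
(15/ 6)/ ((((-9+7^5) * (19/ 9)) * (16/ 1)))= 45/ 10213184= 0.00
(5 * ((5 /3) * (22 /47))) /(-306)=-275 /21573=-0.01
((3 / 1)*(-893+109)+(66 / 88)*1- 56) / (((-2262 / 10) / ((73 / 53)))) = 3514585 / 239772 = 14.66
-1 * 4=-4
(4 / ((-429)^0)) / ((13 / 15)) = 60 / 13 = 4.62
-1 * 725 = -725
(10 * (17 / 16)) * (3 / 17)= 15 / 8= 1.88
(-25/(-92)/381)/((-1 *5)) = -0.00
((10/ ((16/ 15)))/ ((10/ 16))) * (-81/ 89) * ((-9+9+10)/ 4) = -6075/ 178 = -34.13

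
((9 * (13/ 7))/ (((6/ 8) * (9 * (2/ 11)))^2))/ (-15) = -6292/ 8505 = -0.74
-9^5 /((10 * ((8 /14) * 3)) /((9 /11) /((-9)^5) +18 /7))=-3897213 /440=-8857.30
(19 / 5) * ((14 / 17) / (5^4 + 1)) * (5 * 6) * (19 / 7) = 2166 / 5321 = 0.41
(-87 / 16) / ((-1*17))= 0.32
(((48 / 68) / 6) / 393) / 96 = 1 / 320688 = 0.00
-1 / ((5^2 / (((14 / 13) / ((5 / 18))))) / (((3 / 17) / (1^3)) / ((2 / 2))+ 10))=-1.58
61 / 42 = 1.45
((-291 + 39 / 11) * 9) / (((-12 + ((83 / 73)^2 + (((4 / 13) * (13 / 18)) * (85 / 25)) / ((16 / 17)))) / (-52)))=-2838938207040 / 209012749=-13582.61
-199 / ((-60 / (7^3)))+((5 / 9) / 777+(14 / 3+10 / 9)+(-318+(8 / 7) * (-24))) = 111603607 / 139860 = 797.97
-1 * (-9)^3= 729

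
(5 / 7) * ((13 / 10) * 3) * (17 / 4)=663 / 56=11.84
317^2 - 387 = 100102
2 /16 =1 /8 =0.12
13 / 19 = 0.68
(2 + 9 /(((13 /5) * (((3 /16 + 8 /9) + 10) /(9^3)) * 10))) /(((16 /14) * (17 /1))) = 1798517 /1409980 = 1.28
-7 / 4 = -1.75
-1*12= -12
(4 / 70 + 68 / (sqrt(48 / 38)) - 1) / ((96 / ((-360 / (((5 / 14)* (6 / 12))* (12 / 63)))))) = 2079 / 20 - 2499* sqrt(114) / 4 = -6566.55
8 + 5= 13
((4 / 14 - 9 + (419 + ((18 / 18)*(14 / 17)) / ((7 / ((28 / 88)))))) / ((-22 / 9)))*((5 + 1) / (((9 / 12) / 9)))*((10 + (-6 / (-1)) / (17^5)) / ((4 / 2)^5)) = -11030811068538 / 2920645849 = -3776.84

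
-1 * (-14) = 14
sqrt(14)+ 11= 14.74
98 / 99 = 0.99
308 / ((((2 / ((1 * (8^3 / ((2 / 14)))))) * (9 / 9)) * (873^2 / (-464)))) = -256098304 / 762129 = -336.03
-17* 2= -34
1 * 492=492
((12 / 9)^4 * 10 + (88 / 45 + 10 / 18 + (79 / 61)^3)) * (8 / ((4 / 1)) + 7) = 3335877272 / 10214145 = 326.59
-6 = -6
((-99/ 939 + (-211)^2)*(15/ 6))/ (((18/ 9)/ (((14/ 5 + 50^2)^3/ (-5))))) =-1365421308039087488/ 7825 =-174494735851640.57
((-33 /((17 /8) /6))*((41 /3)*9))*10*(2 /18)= -216480 /17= -12734.12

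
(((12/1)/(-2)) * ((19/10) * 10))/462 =-0.25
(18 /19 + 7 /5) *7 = 1561 /95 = 16.43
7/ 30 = 0.23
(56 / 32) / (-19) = -7 / 76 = -0.09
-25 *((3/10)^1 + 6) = -315/2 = -157.50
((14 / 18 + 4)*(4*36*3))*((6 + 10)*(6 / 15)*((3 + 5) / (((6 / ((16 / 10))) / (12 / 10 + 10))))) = 39452672 / 125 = 315621.38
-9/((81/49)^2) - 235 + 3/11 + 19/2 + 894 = 10672955/16038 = 665.48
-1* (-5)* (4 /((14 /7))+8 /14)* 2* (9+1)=1800 /7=257.14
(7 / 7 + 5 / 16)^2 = 441 / 256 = 1.72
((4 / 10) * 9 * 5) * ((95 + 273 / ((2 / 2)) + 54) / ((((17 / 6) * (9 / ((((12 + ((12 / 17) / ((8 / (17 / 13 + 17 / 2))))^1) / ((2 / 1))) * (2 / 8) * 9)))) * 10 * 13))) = 3811293 / 114920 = 33.16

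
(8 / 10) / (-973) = -4 / 4865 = -0.00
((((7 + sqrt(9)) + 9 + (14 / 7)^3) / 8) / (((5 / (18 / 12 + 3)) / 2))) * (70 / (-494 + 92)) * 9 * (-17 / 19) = 86751 / 10184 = 8.52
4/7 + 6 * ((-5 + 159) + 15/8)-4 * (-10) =27323/28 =975.82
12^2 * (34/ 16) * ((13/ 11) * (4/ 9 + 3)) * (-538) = -7371676/ 11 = -670152.36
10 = 10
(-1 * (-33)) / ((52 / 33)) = 1089 / 52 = 20.94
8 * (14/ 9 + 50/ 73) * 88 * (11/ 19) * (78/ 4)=74094592/ 4161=17806.92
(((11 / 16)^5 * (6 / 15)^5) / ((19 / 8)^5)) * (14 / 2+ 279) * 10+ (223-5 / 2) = 682659029219 / 3095123750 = 220.56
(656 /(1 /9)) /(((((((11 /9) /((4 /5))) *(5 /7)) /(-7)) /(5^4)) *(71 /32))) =-10668021.51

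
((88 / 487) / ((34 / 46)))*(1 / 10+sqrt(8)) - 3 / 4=-120137 / 165580+4048*sqrt(2) / 8279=-0.03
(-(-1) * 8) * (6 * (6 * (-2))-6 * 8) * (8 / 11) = -7680 / 11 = -698.18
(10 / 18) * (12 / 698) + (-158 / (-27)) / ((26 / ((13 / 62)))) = 33151 / 584226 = 0.06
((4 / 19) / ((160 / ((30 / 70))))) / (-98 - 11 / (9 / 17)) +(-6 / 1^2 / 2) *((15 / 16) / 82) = -31994253 / 932681120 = -0.03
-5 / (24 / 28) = -35 / 6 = -5.83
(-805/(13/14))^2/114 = 6592.59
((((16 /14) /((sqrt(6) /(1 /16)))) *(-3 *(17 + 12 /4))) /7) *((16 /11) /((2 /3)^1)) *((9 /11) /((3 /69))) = -24840 *sqrt(6) /5929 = -10.26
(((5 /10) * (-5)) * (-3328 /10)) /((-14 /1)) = -416 /7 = -59.43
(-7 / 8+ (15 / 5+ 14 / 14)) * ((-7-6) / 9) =-325 / 72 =-4.51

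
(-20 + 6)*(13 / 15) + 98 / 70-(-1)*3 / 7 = -10.30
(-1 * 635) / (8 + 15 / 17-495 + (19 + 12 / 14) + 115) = 1.81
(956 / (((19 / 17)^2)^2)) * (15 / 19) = 1197691140 / 2476099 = 483.70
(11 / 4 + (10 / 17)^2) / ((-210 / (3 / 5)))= -3579 / 404600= -0.01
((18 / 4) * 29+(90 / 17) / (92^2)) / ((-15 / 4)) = -3129579 / 89930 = -34.80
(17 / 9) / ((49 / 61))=1037 / 441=2.35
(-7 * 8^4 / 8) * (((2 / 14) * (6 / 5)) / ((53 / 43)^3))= -244245504 / 744385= -328.12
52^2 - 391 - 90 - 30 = 2193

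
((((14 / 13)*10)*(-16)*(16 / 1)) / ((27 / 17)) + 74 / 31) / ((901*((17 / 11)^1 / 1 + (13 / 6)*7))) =-414957532 / 3604523481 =-0.12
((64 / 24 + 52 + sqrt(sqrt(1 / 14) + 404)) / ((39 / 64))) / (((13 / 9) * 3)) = 32 * sqrt(14 * sqrt(14) + 79184) / 1183 + 10496 / 507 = 28.32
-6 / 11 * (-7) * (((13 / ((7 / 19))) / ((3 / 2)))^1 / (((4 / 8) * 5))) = 1976 / 55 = 35.93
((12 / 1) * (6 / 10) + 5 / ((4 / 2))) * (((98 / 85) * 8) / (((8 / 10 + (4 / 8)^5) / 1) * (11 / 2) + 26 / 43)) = 104642048 / 6054465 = 17.28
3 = 3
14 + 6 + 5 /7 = 145 /7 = 20.71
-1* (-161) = 161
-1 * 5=-5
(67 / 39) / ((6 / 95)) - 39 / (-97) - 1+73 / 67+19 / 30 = 107692292 / 3801915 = 28.33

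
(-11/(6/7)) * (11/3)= -847/18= -47.06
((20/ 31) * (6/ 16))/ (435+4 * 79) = 15/ 46562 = 0.00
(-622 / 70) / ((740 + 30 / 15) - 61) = -311 / 23835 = -0.01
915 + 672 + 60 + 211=1858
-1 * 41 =-41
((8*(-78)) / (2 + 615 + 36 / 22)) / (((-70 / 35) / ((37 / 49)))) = 0.38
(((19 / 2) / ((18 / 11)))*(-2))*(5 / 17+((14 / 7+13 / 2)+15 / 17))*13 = -893893 / 612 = -1460.61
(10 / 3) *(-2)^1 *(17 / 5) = -68 / 3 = -22.67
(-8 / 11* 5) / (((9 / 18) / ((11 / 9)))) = -80 / 9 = -8.89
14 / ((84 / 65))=65 / 6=10.83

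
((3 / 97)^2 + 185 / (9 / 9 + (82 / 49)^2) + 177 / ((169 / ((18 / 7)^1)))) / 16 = 260889661441 / 81255183100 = 3.21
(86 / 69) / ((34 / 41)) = 1763 / 1173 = 1.50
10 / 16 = 5 / 8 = 0.62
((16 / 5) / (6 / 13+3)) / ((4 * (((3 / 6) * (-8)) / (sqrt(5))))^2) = 0.02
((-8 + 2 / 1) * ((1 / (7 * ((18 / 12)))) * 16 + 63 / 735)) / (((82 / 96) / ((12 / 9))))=-21632 / 1435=-15.07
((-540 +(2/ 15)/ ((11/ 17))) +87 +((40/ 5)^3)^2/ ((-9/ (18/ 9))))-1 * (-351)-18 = -28895138/ 495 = -58374.02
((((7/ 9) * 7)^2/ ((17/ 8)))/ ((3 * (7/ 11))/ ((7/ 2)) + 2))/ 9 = 7546/ 12393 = 0.61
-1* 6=-6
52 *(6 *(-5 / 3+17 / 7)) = 1664 / 7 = 237.71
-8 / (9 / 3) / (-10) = 4 / 15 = 0.27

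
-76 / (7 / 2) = -152 / 7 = -21.71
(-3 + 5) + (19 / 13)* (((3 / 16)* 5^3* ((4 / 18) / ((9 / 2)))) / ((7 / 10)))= 21703 / 4914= 4.42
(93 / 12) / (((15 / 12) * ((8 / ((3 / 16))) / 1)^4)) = 2511 / 1342177280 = 0.00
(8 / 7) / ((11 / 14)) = 16 / 11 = 1.45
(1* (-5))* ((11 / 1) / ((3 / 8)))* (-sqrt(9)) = 440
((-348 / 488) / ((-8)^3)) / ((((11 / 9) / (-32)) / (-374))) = 13311 / 976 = 13.64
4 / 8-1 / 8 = 3 / 8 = 0.38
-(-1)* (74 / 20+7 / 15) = 25 / 6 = 4.17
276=276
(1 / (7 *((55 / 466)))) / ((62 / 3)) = 0.06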